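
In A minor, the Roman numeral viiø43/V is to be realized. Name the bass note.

The applied chord viiø43/V is rooted on D#: D#-F#-A-C#.
The figure 43 means second inversion — the fifth is in the bass.

A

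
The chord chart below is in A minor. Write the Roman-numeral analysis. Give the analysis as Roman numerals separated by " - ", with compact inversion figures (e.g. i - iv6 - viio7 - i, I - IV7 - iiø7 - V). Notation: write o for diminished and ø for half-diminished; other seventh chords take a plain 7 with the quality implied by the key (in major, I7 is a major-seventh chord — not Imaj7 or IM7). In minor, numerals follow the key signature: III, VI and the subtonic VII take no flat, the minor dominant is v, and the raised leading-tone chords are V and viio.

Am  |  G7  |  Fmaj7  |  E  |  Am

i - VII7 - VI7 - V - i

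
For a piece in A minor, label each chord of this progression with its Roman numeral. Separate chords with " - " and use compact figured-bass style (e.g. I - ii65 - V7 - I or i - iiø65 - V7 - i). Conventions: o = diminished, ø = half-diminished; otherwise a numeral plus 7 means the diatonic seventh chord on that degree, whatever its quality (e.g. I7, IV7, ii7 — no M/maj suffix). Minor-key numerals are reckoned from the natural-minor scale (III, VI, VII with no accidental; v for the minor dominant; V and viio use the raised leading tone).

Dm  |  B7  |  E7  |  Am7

iv - V7/V - V7 - i7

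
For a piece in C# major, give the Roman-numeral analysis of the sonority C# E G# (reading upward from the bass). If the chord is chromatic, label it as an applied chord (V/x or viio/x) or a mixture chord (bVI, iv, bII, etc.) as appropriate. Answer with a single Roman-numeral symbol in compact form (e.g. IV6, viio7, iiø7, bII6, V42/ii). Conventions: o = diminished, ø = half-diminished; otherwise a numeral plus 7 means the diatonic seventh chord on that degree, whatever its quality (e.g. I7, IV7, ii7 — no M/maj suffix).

The pitches C#-E-G# form a minor triad rooted on C#.
C# is the first degree of C# major. This is the minor tonic, borrowed from the parallel minor.

i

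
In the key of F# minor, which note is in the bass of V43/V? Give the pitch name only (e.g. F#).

D#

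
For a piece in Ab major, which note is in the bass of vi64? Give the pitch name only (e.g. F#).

C

vi in Ab major has root F; the chord is F-Ab-C.
The figure 64 means second inversion — the fifth is in the bass.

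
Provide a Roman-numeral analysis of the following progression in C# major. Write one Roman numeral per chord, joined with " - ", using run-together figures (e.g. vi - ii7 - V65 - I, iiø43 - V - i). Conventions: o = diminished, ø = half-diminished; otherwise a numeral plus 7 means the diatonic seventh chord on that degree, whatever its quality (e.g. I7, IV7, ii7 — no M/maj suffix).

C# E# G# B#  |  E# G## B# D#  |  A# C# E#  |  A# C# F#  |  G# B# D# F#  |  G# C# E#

C#-E#-G#-B# has root C#, degree 1 in C# major, so I7.
E#-G##-B#-D# is the secondary dominant of vi (dominant seventh chord on E#): V7/vi.
A#-C#-E#: minor triad on A# = scale degree 6 → vi.
A#-C#-F# has root F#, degree 4 in C# major, so IV6.
G#-B#-D#-F# has root G#, degree 5 in C# major, so V7.
G#-C#-E#: root C# is the tonic; major triad there is I64.

I7 - V7/vi - vi - IV6 - V7 - I64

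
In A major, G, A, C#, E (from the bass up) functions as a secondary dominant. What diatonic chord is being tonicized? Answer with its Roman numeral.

The chord is a dominant seventh chord on A.
A dominant resolves down a perfect fifth: A → D. In A major, D is scale degree 4, i.e. IV.

IV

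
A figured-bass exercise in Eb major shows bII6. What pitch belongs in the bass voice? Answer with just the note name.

bII in Eb major has root Fb; the chord is Fb-Ab-Cb.
The figure 6 means first inversion — the third is in the bass.

Ab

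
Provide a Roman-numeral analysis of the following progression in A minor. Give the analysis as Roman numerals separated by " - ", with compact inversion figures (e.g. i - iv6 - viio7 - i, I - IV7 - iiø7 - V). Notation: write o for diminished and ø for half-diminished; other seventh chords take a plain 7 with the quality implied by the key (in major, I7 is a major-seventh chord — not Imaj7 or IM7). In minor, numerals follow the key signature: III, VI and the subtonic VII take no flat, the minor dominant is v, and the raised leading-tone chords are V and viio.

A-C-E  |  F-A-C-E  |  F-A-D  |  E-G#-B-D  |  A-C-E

A-C-E: minor triad on A = scale degree 1 → i.
F-A-C-E: root F is the submediant; major seventh chord there is VI7.
F-A-D has root D, degree 4 in A minor, so iv6.
E-G#-B-D: dominant seventh chord on E = scale degree 5 → V7.
A-C-E: root A is the tonic; minor triad there is i.

i - VI7 - iv6 - V7 - i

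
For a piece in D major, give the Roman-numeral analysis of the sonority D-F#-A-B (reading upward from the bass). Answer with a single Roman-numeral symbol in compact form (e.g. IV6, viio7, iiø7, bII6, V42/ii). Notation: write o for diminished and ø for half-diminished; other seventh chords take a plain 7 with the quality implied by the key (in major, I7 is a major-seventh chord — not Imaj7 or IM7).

vi65

The pitches B-D-F#-A form a minor seventh chord rooted on B.
In D major, B is the submediant; the diatonic minor seventh chord there is vi7.
With D in the bass the chord is in first inversion, so the figured bass is 65.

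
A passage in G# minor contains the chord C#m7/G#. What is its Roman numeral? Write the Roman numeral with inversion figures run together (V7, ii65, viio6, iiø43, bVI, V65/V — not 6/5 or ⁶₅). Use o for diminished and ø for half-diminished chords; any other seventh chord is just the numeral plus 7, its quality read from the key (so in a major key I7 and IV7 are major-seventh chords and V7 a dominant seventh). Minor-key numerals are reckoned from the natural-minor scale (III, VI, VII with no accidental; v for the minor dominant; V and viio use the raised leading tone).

Stacked in thirds the chord is C#-E-G#-B: a minor seventh chord on C#.
C# is scale degree 4 in G# minor, and a minor seventh chord on that degree is written iv7.
With G# in the bass the chord is in second inversion, so the figured bass is 43.

iv43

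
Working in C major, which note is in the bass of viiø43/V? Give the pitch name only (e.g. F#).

The applied chord viiø43/V is rooted on F#: F#-A-C-E.
The figure 43 means second inversion — the fifth is in the bass.

C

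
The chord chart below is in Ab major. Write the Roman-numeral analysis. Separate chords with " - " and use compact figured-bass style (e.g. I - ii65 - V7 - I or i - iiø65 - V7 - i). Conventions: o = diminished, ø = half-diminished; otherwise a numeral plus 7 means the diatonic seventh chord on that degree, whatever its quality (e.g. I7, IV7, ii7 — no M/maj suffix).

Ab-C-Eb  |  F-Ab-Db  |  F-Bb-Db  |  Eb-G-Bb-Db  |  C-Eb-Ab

I - IV6 - ii64 - V7 - I6

Ab-C-Eb: root Ab is the tonic; major triad there is I.
F-Ab-Db: major triad on Db = scale degree 4 → IV6.
F-Bb-Db: minor triad on Bb = scale degree 2 → ii64.
Eb-G-Bb-Db has root Eb, degree 5 in Ab major, so V7.
C-Eb-Ab: major triad on Ab = scale degree 1 → I6.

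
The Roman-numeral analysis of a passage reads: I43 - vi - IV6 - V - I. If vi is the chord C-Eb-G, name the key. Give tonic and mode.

The chord Cm is a minor triad rooted on C; its label is vi.
vi on C implies C is the submediant; that puts the tonic at Eb, and the lowercase numeral fits major mode.

Eb major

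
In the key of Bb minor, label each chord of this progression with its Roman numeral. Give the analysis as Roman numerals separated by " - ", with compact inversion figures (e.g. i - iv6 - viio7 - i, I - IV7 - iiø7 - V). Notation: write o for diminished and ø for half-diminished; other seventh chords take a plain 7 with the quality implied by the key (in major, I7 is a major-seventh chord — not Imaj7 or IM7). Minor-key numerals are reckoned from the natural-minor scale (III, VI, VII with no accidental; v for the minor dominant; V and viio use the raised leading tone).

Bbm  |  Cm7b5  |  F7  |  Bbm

i - iiø7 - V7 - i

Bbm: minor triad on Bb = scale degree 1 → i.
Cm7b5 has root C, degree 2 in Bb minor, so iiø7.
F7: dominant seventh chord on F = scale degree 5 → V7.
Bbm: root Bb is the tonic; minor triad there is i.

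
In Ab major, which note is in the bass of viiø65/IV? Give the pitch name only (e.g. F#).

Eb

The applied chord viiø65/IV is rooted on C: C-Eb-Gb-Bb.
The figure 65 means first inversion — the third is in the bass.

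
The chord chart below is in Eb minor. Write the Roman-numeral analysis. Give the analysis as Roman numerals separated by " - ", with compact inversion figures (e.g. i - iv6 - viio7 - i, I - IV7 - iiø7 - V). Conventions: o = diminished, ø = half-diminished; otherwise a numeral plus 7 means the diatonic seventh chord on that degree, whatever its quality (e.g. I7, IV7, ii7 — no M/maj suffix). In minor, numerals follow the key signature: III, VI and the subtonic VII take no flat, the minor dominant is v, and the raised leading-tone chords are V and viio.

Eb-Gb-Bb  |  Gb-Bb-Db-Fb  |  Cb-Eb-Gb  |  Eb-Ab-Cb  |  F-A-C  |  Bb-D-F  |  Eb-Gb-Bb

i - V7/VI - VI - iv64 - V/V - V - i

Eb-Gb-Bb: root Eb is the tonic; minor triad there is i.
Gb-Bb-Db-Fb: chromatic; Gb is V of VI, so V7/VI.
Cb-Eb-Gb has root Cb, degree 6 in Eb minor, so VI.
Eb-Ab-Cb has root Ab, degree 4 in Eb minor, so iv64.
F-A-C is the secondary dominant of V (major triad on F): V/V.
Bb-D-F: root Bb is the dominant; major triad there is V.
Eb-Gb-Bb: minor triad on Eb = scale degree 1 → i.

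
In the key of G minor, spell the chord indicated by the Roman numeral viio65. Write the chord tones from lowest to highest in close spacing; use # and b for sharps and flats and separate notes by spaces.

A C Eb F#

In G minor, the leading-tone chord is built on the raised seventh degree, F#.
That chord is spelled F#-A-C-Eb.
The figured bass 65 indicates first inversion, placing the third (A) in the bass: A-C-Eb-F#.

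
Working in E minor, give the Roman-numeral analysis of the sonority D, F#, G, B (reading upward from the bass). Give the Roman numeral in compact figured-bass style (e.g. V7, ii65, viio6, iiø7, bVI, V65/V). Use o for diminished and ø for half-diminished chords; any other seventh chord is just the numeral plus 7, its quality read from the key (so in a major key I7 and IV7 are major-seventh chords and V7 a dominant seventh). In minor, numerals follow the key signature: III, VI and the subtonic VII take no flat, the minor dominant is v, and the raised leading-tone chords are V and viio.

The pitches G-B-D-F# form a major seventh chord rooted on G.
G is scale degree 3 in E minor, and a major seventh chord on that degree is written III7.
With D in the bass the chord is in second inversion, so the figured bass is 43.

III43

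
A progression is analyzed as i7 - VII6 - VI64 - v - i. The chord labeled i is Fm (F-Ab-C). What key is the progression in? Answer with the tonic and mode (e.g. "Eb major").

F minor

i is given as F-Ab-C — a minor triad with root F.
If F is scale degree 1 and the mode makes that degree carry a minor triad, the tonic is F and the mode is minor.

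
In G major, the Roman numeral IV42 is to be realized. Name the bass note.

B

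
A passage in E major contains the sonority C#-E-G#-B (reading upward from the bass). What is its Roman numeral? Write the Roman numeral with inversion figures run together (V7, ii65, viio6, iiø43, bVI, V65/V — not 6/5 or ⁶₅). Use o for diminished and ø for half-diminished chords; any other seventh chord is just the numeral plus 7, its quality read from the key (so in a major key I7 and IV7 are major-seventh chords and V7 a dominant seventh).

vi7

The pitches C#-E-G#-B form a minor seventh chord rooted on C#.
C# is scale degree 6 in E major, and a minor seventh chord on that degree is written vi7.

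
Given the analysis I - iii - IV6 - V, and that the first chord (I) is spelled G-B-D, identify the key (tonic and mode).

G major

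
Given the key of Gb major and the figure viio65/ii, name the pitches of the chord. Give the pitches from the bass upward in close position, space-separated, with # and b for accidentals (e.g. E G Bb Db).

Bb Db Fb G

The slash marks an applied leading-tone chord: viio of ii. In Gb major, ii is Ab, so the leading tone to it is G, a half step below.
Building a fully diminished seventh chord on G gives G-Bb-Db-Fb.
The figured bass 65 indicates first inversion, placing the third (Bb) in the bass: Bb-Db-Fb-G.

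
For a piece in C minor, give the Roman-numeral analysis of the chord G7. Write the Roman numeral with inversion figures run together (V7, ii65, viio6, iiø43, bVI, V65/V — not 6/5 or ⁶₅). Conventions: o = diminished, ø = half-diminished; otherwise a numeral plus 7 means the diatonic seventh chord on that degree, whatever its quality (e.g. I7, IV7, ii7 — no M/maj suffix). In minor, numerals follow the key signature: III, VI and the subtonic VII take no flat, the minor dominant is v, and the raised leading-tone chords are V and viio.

Stacked in thirds the chord is G-B-D-F: a dominant seventh chord on G.
In C minor, G is the dominant; the diatonic dominant seventh chord there is V7.

V7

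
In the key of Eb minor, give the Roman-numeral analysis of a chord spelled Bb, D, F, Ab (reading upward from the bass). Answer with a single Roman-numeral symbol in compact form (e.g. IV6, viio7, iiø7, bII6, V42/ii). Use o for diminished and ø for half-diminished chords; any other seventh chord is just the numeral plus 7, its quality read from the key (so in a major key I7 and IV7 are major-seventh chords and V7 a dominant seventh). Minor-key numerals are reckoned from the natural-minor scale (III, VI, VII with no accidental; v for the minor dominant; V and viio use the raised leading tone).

V7

Stacked in thirds the chord is Bb-D-F-Ab: a dominant seventh chord on Bb.
Bb is scale degree 5 in Eb minor, and a dominant seventh chord on that degree is written V7.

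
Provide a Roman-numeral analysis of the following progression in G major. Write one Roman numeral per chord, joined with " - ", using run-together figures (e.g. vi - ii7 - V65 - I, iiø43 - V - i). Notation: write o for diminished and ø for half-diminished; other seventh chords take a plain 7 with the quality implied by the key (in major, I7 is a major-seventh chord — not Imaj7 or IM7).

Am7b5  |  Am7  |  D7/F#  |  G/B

iiø7 - ii7 - V65 - I6

Am7b5: half-diminished seventh chord on A — chromatic; iiø7 (borrowed from the parallel minor).
Am7 has root A, degree 2 in G major, so ii7.
D7/F# has root D, degree 5 in G major, so V65.
G/B: major triad on G = scale degree 1 → I6.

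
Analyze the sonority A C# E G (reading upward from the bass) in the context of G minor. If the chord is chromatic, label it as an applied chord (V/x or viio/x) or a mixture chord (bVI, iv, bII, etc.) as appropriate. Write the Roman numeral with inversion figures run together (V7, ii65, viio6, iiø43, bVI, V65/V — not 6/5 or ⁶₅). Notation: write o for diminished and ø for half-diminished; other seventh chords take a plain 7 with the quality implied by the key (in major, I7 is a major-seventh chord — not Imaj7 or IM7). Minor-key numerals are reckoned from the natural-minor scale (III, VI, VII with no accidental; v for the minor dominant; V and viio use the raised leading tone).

V7/V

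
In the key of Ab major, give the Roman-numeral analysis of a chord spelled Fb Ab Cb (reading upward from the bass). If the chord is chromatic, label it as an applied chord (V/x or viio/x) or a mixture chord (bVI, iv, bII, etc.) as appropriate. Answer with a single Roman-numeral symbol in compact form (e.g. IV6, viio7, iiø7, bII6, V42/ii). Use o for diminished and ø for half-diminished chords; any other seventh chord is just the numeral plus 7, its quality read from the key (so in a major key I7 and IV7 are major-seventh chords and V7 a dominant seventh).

bVI

Stacked in thirds the chord is Fb-Ab-Cb: a major triad on Fb.
Fb is the lowered sixth degree of Ab major (diatonic 6 would be F). This is a major triad on the lowered sixth degree, borrowed from the parallel minor.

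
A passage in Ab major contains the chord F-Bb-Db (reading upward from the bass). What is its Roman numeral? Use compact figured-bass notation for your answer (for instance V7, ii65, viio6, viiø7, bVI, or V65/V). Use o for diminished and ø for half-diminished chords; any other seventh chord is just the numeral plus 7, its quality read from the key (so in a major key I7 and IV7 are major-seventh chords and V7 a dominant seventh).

ii64

Stacked in thirds the chord is Bb-Db-F: a minor triad on Bb.
In Ab major, Bb is the supertonic; the diatonic minor triad there is ii.
With F in the bass the chord is in second inversion, so the figured bass is 64.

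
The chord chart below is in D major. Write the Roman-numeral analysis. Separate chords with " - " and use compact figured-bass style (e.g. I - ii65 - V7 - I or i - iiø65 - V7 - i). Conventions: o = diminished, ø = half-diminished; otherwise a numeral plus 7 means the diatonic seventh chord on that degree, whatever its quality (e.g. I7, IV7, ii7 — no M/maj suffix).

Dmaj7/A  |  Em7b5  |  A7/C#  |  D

I43 - iiø7 - V65 - I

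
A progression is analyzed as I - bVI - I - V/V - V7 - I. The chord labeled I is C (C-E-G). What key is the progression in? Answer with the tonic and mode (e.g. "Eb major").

The chord C is a major triad rooted on C; its label is I.
If C is scale degree 1 and the mode makes that degree carry a major triad, the tonic is C and the mode is major.

C major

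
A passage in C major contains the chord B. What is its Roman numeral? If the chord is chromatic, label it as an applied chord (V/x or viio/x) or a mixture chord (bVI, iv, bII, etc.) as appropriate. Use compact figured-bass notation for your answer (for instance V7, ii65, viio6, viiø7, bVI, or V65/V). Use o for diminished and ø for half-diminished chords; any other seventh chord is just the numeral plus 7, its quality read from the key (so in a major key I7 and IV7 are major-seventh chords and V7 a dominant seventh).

V/iii

Stacked in thirds the chord is B-D#-F#: a major triad on B.
B is not a diatonic chord root with this quality in C major, but it lies a perfect fifth above E (iii), so the chord functions as an applied dominant of iii.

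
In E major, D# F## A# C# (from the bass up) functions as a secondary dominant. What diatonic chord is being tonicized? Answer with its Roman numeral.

iii

The chord is a dominant seventh chord on D#.
A dominant resolves down a perfect fifth: D# → G#. In E major, G# is scale degree 3, i.e. iii.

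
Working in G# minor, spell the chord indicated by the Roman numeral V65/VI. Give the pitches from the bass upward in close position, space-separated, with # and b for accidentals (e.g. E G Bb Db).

V65/VI is a secondary dominant — the dominant seventh of VI. VI in G# minor is E, so the applied chord's root is B, a perfect fifth above.
Building a dominant seventh chord on B gives B-D#-F#-A.
With the 65 figure the chord is in first inversion; from the bass D# upward in close position it reads D#-F#-A-B.

D# F# A B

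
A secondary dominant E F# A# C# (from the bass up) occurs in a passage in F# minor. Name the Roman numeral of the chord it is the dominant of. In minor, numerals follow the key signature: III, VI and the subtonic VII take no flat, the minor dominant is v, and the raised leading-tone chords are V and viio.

iv

The chord is a dominant seventh chord on F#.
A dominant resolves down a perfect fifth: F# → B. In F# minor, B is scale degree 4, i.e. iv.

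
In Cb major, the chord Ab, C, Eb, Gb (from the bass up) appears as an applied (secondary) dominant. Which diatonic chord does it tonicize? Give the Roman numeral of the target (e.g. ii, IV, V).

ii

The chord is a dominant seventh chord on Ab.
A dominant resolves down a perfect fifth: Ab → Db. In Cb major, Db is scale degree 2, i.e. ii.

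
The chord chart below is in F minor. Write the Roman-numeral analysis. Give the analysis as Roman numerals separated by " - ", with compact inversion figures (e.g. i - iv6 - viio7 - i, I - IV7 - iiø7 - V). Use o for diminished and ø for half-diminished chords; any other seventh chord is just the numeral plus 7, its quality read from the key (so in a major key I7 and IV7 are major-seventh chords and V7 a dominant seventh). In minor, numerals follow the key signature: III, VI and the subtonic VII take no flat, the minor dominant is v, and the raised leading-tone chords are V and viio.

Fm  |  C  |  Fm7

i - V - i7

Fm has root F, degree 1 in F minor, so i.
C: major triad on C = scale degree 5 → V.
Fm7: minor seventh chord on F = scale degree 1 → i7.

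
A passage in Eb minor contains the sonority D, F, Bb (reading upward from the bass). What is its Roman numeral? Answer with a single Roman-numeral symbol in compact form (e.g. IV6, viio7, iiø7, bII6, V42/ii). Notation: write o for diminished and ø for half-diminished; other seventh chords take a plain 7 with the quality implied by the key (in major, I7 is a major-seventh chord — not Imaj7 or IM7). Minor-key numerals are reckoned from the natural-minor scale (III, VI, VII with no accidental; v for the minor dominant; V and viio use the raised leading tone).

V6

The pitches Bb-D-F form a major triad rooted on Bb.
Bb is scale degree 5 in Eb minor, and a major triad on that degree is written V.
With D in the bass the chord is in first inversion, so the figured bass is 6.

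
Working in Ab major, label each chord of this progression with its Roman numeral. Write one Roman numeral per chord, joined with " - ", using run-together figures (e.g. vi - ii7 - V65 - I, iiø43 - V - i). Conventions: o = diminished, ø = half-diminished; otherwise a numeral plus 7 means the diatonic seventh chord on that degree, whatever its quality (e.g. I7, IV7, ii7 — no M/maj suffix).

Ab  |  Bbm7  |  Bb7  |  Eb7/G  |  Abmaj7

I - ii7 - V7/V - V65 - I7

Ab has root Ab, degree 1 in Ab major, so I.
Bbm7: root Bb is the supertonic; minor seventh chord there is ii7.
Bb7 is the secondary dominant of V (dominant seventh chord on Bb): V7/V.
Eb7/G: root Eb is the dominant; dominant seventh chord there is V65.
Abmaj7: root Ab is the tonic; major seventh chord there is I7.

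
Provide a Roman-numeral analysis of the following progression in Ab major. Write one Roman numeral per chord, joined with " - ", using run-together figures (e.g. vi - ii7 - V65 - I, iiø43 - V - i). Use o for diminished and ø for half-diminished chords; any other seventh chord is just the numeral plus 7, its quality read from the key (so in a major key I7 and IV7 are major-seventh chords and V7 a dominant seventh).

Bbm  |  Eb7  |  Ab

Bbm has root Bb, degree 2 in Ab major, so ii.
Eb7 has root Eb, degree 5 in Ab major, so V7.
Ab: major triad on Ab = scale degree 1 → I.

ii - V7 - I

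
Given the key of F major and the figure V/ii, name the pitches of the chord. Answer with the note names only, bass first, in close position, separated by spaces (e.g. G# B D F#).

V/ii is a secondary dominant — the dominant triad of ii. ii in F major is G, so the applied chord's root is D, a perfect fifth above.
Building a major triad on D gives D-F#-A.

D F# A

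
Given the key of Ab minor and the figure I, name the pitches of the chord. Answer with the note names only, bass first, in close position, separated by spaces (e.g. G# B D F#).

I is the major tonic (Picardy third), borrowed from the parallel major. In Ab minor that root is Ab.
So the chord is Ab-C-Eb.

Ab C Eb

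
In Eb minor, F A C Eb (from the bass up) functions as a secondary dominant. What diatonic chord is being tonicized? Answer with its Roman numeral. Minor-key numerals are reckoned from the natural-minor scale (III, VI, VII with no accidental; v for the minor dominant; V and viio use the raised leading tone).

V

The chord is a dominant seventh chord on F.
A dominant resolves down a perfect fifth: F → Bb. In Eb minor, Bb is scale degree 5, i.e. V.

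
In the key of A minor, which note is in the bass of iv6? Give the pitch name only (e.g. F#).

F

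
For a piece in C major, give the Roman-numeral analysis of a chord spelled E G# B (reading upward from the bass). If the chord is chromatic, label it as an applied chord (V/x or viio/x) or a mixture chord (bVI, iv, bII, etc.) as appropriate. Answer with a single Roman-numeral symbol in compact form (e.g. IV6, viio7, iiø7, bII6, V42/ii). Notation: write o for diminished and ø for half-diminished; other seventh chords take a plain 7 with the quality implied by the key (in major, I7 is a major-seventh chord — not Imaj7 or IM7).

Stacked in thirds the chord is E-G#-B: a major triad on E.
E is not a diatonic chord root with this quality in C major, but it lies a perfect fifth above A (vi), so the chord functions as an applied dominant of vi.

V/vi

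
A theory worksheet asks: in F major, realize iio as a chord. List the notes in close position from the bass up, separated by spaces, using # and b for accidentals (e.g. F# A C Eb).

iio is the diminished supertonic triad, borrowed from the parallel minor. In F major that root is G.
So the chord is G-Bb-Db, a diminished triad.

G Bb Db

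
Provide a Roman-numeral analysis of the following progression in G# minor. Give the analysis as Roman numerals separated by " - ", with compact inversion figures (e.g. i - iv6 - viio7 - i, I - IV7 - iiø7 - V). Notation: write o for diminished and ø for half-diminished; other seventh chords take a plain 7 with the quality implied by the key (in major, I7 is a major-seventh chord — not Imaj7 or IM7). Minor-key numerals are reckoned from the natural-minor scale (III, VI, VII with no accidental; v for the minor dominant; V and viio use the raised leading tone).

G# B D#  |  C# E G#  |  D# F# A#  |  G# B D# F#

G#-B-D# has root G#, degree 1 in G# minor, so i.
C#-E-G# has root C#, degree 4 in G# minor, so iv.
D#-F#-A#: minor triad on D# = scale degree 5 → v.
G#-B-D#-F# has root G#, degree 1 in G# minor, so i7.

i - iv - v - i7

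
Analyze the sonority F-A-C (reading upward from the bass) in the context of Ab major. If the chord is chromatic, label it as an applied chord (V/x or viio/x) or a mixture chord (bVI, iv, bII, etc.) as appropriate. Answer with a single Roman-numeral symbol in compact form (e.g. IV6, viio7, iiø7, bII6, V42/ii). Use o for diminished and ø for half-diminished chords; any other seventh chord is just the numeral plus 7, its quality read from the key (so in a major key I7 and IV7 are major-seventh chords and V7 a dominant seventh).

V/ii

Stacked in thirds the chord is F-A-C: a major triad on F.
F is not a diatonic chord root with this quality in Ab major, but it lies a perfect fifth above Bb (ii), so the chord functions as an applied dominant of ii.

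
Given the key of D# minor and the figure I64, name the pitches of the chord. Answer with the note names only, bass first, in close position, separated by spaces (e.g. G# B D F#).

I64 is the major tonic (Picardy third), borrowed from the parallel major. In D# minor that root is D#.
So the chord is D#-F##-A#, a major triad.
With the 64 figure the chord is in second inversion; from the bass A# upward in close position it reads A#-D#-F##.

A# D# F##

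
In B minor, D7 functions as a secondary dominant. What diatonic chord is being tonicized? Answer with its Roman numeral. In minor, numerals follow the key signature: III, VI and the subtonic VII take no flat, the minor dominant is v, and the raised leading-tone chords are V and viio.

The chord is a dominant seventh chord on D.
A dominant resolves down a perfect fifth: D → G. In B minor, G is scale degree 6, i.e. VI.

VI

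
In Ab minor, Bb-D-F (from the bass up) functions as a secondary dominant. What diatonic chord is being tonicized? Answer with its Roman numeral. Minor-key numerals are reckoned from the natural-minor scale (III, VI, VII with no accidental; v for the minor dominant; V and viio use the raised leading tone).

V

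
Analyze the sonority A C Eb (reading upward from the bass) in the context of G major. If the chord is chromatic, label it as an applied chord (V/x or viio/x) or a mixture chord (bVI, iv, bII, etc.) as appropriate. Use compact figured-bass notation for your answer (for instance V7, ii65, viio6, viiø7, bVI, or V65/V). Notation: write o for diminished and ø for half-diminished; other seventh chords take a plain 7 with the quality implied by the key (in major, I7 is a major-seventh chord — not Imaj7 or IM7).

iio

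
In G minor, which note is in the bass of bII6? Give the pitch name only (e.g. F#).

bII in G minor has root Ab; the chord is Ab-C-Eb.
The figure 6 means first inversion — the third is in the bass.

C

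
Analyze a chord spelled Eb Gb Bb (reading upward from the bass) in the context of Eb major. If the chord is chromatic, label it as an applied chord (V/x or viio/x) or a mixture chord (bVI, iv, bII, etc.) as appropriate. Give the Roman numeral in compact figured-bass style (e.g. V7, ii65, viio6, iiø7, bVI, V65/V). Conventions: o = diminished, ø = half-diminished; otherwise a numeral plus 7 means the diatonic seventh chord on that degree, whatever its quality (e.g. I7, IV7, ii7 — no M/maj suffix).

i

The pitches Eb-Gb-Bb form a minor triad rooted on Eb.
Eb is the first degree of Eb major. This is the minor tonic, borrowed from the parallel minor.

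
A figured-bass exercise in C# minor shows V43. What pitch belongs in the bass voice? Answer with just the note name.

V in C# minor has root G#; the chord is G#-B#-D#-F#.
The figure 43 means second inversion — the fifth is in the bass.

D#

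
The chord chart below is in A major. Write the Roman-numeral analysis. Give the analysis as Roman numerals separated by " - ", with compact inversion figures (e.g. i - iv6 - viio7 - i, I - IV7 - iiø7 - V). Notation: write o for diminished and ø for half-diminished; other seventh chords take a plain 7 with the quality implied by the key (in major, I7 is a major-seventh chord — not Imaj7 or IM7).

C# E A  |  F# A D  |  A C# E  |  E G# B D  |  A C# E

I6 - IV6 - I - V7 - I

C#-E-A has root A, degree 1 in A major, so I6.
F#-A-D has root D, degree 4 in A major, so IV6.
A-C#-E: root A is the tonic; major triad there is I.
E-G#-B-D: root E is the dominant; dominant seventh chord there is V7.
A-C#-E: major triad on A = scale degree 1 → I.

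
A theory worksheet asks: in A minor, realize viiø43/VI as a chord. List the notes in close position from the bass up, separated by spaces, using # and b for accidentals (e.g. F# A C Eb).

Bb D E G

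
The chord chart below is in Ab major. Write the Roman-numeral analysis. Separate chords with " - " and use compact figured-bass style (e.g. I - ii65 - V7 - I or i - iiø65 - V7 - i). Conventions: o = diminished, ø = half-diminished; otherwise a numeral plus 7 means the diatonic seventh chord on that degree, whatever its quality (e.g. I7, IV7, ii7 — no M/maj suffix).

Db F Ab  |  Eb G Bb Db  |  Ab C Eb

Db-F-Ab: major triad on Db = scale degree 4 → IV.
Eb-G-Bb-Db: dominant seventh chord on Eb = scale degree 5 → V7.
Ab-C-Eb: root Ab is the tonic; major triad there is I.

IV - V7 - I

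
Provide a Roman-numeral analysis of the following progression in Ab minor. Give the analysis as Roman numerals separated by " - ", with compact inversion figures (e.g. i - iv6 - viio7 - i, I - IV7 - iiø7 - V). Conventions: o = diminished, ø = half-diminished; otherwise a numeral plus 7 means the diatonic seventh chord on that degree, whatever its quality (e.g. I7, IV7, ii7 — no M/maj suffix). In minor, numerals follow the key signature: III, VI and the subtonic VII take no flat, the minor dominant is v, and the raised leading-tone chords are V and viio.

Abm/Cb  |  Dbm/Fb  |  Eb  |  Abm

Abm/Cb: root Ab is the tonic; minor triad there is i6.
Dbm/Fb: root Db is the subdominant; minor triad there is iv6.
Eb has root Eb, degree 5 in Ab minor, so V.
Abm has root Ab, degree 1 in Ab minor, so i.

i6 - iv6 - V - i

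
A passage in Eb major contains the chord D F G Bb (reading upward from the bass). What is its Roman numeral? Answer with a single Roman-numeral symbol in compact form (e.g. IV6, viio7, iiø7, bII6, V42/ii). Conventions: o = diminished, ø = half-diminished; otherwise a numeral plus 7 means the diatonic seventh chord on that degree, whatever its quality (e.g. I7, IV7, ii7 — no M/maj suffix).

Stacked in thirds the chord is G-Bb-D-F: a minor seventh chord on G.
In Eb major, G is the mediant; the diatonic minor seventh chord there is iii7.
With D in the bass the chord is in second inversion, so the figured bass is 43.

iii43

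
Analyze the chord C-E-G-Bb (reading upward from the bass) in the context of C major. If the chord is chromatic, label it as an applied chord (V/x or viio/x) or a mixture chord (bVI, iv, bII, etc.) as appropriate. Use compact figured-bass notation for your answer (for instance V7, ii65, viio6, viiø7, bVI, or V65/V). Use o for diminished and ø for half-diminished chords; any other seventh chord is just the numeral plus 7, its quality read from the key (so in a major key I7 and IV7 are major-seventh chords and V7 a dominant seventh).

The pitches C-E-G-Bb form a dominant seventh chord rooted on C.
C is not a diatonic chord root with this quality in C major, but it lies a perfect fifth above F (IV), so the chord functions as an applied dominant of IV.

V7/IV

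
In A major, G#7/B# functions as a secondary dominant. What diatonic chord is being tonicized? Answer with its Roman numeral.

The chord is a dominant seventh chord on G#.
A dominant resolves down a perfect fifth: G# → C#. In A major, C# is scale degree 3, i.e. iii.

iii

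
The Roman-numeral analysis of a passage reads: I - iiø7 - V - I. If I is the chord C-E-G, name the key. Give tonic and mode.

I is given as C-E-G — a major triad with root C.
If C is scale degree 1 and the mode makes that degree carry a major triad, the tonic is C and the mode is major.

C major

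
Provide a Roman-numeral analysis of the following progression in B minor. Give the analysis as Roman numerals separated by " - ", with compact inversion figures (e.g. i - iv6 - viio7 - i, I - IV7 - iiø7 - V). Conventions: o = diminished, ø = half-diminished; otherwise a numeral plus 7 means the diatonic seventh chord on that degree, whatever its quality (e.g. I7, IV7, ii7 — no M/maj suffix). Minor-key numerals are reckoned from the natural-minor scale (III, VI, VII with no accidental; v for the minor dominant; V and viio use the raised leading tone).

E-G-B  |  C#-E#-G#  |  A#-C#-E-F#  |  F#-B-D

E-G-B: root E is the subdominant; minor triad there is iv.
C#-E#-G#: chromatic; C# is V of V, so V/V.
A#-C#-E-F#: dominant seventh chord on F# = scale degree 5 → V65.
F#-B-D has root B, degree 1 in B minor, so i64.

iv - V/V - V65 - i64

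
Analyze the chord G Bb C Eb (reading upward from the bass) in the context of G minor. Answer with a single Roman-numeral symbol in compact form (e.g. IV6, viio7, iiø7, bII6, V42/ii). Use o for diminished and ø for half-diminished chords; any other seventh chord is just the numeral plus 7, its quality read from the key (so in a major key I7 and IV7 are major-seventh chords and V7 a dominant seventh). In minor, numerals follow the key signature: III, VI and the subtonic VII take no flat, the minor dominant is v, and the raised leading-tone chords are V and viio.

Stacked in thirds the chord is C-Eb-G-Bb: a minor seventh chord on C.
C is scale degree 4 in G minor, and a minor seventh chord on that degree is written iv7.
With G in the bass the chord is in second inversion, so the figured bass is 43.

iv43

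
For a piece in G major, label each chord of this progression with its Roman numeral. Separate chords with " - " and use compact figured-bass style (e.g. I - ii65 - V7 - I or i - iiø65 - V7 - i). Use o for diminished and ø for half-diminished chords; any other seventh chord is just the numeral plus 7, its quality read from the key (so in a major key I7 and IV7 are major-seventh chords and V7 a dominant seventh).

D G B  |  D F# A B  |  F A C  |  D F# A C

I64 - iii65 - bVII - V7

D-G-B has root G, degree 1 in G major, so I64.
D-F#-A-B: minor seventh chord on B = scale degree 3 → iii65.
F-A-C: F with this quality isn't in the key; it's bVII, borrowed from the parallel minor.
D-F#-A-C: root D is the dominant; dominant seventh chord there is V7.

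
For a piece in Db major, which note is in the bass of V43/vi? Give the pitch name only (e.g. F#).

C

The applied chord V43/vi is rooted on F: F-A-C-Eb.
The figure 43 means second inversion — the fifth is in the bass.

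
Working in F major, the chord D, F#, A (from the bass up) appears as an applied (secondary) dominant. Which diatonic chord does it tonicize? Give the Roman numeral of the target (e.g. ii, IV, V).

ii

The chord is a major triad on D.
A dominant resolves down a perfect fifth: D → G. In F major, G is scale degree 2, i.e. ii.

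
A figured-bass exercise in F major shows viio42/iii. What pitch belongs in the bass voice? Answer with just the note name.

The applied chord viio42/iii is rooted on G#: G#-B-D-F.
The figure 42 means third inversion — the seventh is in the bass.

F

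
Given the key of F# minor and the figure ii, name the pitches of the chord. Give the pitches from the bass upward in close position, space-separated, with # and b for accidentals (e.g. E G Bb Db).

G# B D#

ii is the minor supertonic, borrowed from the parallel major (the Dorian ii). In F# minor that root is G#.
So the chord is G#-B-D#, a minor triad.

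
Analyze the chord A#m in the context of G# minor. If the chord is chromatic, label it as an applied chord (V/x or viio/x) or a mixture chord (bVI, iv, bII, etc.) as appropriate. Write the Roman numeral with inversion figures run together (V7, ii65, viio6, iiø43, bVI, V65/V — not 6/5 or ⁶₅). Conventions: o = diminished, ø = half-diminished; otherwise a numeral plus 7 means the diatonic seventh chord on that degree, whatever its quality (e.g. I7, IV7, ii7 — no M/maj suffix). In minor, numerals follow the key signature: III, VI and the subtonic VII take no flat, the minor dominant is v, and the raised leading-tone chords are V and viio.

ii

The pitches A#-C#-E# form a minor triad rooted on A#.
A# is the second degree of G# minor. This is the minor supertonic, borrowed from the parallel major (the Dorian ii).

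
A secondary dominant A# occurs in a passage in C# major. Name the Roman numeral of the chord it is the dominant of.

The chord is a major triad on A#.
A dominant resolves down a perfect fifth: A# → D#. In C# major, D# is scale degree 2, i.e. ii.

ii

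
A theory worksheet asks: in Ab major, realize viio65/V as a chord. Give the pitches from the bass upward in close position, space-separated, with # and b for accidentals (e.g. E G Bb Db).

F Ab Cb D

The slash marks an applied leading-tone chord: viio of V. In Ab major, V is Eb, so the leading tone to it is D, a half step below.
Building a fully diminished seventh chord on D gives D-F-Ab-Cb.
The figured bass 65 indicates first inversion, placing the third (F) in the bass: F-Ab-Cb-D.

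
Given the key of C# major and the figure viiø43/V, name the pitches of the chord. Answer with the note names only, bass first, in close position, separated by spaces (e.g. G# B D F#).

C# E# F## A#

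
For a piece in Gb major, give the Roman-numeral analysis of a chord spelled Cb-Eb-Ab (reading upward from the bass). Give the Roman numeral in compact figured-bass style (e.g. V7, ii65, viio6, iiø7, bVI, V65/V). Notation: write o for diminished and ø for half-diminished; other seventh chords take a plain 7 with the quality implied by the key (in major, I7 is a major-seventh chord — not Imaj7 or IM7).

ii6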